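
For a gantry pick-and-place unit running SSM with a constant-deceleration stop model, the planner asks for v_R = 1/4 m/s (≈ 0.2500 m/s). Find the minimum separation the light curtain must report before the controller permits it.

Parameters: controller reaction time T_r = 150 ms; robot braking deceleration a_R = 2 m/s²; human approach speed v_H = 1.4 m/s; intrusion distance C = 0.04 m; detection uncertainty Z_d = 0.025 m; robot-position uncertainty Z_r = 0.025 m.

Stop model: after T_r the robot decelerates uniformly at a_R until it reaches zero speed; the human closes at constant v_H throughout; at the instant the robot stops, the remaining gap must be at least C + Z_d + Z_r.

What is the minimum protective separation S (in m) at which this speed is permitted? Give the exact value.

S_min = 169/320 m = 0.5281 m

stop time T_s = (1/4)/2 = 0.1250 s
reaction-phase robot travel = 0.2500·0.1500 = 0.0375 m
robot covers 0.2500·0.1250 − ½·2.0000·0.1250² = 0.0156 m while stopping
human over T_r+T_s: 1.4000·(0.1500+0.1250) = 0.3850 m
residual clearance needed = 0.0400+0.0250+0.0250 = 0.0900 m
S_min ≈ 0.0375+0.0156+0.3850+0.0900  ⇒  S_min = 169/320 m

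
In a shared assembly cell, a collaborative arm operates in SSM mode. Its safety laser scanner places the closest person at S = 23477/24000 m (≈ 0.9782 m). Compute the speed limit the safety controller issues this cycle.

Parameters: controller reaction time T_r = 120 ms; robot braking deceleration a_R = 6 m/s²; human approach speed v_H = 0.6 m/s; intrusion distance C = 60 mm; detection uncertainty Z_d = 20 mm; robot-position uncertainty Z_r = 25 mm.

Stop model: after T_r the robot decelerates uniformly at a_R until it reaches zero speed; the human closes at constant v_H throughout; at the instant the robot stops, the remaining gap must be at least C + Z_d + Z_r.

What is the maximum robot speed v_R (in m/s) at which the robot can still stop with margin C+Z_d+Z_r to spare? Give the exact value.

v_R_max = 41/20 m/s = 2.0500 m/s

collect terms ⇒ (1/12)·v_R² + (11/50)·v_R + (-19229/24000) = 0
  disc = (11/50)² − 4·(1/12)·(-19229/24000) = 113569/360000 ; √disc = 337/600
  v_R = (−(11/50) + 337/600) / (2·(1/12)) = 41/20 m/s
check:
T_s = v_R/a_R = (41/20)/6 = 0.3417 s
robot covers v_R·T_r = 2.0500·0.1200 = 0.2460 m before braking
robot covers 2.0500·0.3417 − ½·6.0000·0.3417² = 0.3502 m while stopping
person approaches 0.6000·(0.1200+0.3417) = 0.2770 m
residual clearance needed = 0.0600+0.0200+0.0250 = 0.1050 m
sum ≈ 0.2460+0.3502+0.2770+0.1050 ≈ 0.9782 m = S ✓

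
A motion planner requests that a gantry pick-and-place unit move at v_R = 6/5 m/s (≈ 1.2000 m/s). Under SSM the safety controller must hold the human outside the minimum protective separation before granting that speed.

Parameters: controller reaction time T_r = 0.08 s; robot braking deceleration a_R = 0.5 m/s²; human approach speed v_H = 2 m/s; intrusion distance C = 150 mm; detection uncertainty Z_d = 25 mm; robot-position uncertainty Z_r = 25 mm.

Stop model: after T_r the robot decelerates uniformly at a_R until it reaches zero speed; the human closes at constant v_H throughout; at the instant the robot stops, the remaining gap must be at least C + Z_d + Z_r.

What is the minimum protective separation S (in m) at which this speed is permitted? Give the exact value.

S_min = 837/125 m = 6.6960 m

stop time T_s = (6/5)/(1/2) = 2.4000 s
robot in T_r: 1.2000·0.0800 = 0.0960 m
braking distance = 1.2000²/(2·0.5000) = 1.4400 m
person approaches 2.0000·(0.0800+2.4000) = 4.9600 m
margins: 0.1500+0.0250+0.0250 = 0.2000 m
S_min ≈ 0.0960+1.4400+4.9600+0.2000  ⇒  S_min = 837/125 m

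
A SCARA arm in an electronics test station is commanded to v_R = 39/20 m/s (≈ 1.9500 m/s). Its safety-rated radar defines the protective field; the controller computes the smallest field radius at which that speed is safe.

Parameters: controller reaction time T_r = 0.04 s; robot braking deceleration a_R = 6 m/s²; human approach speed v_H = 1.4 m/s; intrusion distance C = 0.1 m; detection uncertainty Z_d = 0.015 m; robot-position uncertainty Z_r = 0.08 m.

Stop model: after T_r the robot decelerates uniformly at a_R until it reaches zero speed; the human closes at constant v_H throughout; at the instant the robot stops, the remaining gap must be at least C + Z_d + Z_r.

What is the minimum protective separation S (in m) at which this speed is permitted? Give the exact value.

braking lasts T_s = (39/20)/6 = 0.3250 s
robot covers v_R·T_r = 1.9500·0.0400 = 0.0780 m before braking
robot under decel: 1.9500²/(2·6.0000) = 0.3169 m
human over T_r+T_s: 1.4000·(0.0400+0.3250) = 0.5110 m
margins: 0.1000+0.0150+0.0800 = 0.1950 m
S_min ≈ 0.0780+0.3169+0.5110+0.1950  ⇒  S_min = 8807/8000 m

S_min = 8807/8000 m = 1.1009 m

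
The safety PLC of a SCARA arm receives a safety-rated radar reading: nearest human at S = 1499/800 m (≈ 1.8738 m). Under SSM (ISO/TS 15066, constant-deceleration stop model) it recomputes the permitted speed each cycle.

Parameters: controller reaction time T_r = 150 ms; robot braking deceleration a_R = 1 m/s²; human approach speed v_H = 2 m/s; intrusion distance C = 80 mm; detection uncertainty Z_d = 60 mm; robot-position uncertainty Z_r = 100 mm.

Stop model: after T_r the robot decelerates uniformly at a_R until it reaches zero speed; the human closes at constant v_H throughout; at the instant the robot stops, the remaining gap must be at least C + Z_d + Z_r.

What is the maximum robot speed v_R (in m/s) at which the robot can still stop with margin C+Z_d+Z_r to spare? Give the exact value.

v_R_max = 11/20 m/s = 0.5500 m/s

quadratic (1/2)·v² + (43/20)·v + (-1067/800) = 0
  disc = (43/20)² − 4·(1/2)·(-1067/800) = 729/100 ; √disc = 27/10
  v_R = (−(43/20) + 27/10) / (2·(1/2)) = 11/20 m/s
check:
stop time T_s = (11/20)/1 = 0.5500 s
robot covers v_R·T_r = 0.5500·0.1500 = 0.0825 m before braking
robot covers 0.5500·0.5500 − ½·1.0000·0.5500² = 0.1512 m while stopping
person approaches 2.0000·(0.1500+0.5500) = 1.4000 m
residual clearance needed = 0.0800+0.0600+0.1000 = 0.2400 m
sum ≈ 0.0825+0.1512+1.4000+0.2400 ≈ 1.8738 m = S ✓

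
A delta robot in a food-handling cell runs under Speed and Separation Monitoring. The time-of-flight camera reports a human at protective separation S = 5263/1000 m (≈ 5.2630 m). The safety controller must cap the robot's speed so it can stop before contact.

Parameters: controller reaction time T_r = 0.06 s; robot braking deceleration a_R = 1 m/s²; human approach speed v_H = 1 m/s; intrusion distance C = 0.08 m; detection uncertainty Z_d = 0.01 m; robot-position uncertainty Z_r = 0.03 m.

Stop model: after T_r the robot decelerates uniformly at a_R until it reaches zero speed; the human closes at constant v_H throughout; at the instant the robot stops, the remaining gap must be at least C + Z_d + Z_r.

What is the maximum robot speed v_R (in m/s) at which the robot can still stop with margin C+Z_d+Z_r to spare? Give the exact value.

at the boundary: (1/2)·v² + (53/50)·v + (-5083/1000) = 0
  disc = (53/50)² − 4·(1/2)·(-5083/1000) = 7056/625 ; √disc = 84/25
  v_R = (−(53/50) + 84/25) / (2·(1/2)) = 23/10 m/s
check:
T_s = v_R/a_R = (23/10)/1 = 2.3000 s
reaction-phase robot travel = 2.3000·0.0600 = 0.1380 m
robot covers 2.3000·2.3000 − ½·1.0000·2.3000² = 2.6450 m while stopping
person approaches 1.0000·(0.0600+2.3000) = 2.3600 m
margins: 0.0800+0.0100+0.0300 = 0.1200 m
sum ≈ 0.1380+2.6450+2.3600+0.1200 ≈ 5.2630 m = S ✓

v_R_max = 23/10 m/s = 2.3000 m/s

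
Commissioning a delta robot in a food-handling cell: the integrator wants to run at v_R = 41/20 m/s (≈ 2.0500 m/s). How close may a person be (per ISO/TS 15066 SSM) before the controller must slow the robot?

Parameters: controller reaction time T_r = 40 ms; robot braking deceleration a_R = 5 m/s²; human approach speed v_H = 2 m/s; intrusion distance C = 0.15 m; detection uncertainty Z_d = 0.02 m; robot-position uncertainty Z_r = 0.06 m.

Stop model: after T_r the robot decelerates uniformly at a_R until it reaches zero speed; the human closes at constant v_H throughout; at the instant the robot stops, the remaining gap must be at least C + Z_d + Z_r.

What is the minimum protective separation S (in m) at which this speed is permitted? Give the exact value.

T_s = v_R/a_R = (41/20)/5 = 0.4100 s
robot covers v_R·T_r = 2.0500·0.0400 = 0.0820 m before braking
braking distance = 2.0500²/(2·5.0000) = 0.4203 m
human over T_r+T_s: 2.0000·(0.0400+0.4100) = 0.9000 m
margins: 0.1500+0.0200+0.0600 = 0.2300 m
S_min ≈ 0.0820+0.4203+0.9000+0.2300  ⇒  S_min = 6529/4000 m

S_min = 6529/4000 m = 1.6322 m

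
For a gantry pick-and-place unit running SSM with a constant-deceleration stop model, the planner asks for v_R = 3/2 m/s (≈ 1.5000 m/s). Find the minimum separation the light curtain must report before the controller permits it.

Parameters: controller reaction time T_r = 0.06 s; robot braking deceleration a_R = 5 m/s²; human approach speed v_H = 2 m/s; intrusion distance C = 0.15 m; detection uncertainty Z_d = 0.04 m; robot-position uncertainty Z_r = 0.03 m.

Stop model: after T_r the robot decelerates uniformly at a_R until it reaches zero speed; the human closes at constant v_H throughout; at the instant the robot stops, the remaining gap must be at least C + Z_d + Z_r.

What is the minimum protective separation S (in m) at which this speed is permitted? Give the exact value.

S_min = 251/200 m = 1.2550 m

stop time T_s = (3/2)/5 = 0.3000 s
robot covers v_R·T_r = 1.5000·0.0600 = 0.0900 m before braking
robot under decel: 1.5000²/(2·5.0000) = 0.2250 m
human over T_r+T_s: 2.0000·(0.0600+0.3000) = 0.7200 m
residual clearance needed = 0.1500+0.0400+0.0300 = 0.2200 m
S_min ≈ 0.0900+0.2250+0.7200+0.2200  ⇒  S_min = 251/200 m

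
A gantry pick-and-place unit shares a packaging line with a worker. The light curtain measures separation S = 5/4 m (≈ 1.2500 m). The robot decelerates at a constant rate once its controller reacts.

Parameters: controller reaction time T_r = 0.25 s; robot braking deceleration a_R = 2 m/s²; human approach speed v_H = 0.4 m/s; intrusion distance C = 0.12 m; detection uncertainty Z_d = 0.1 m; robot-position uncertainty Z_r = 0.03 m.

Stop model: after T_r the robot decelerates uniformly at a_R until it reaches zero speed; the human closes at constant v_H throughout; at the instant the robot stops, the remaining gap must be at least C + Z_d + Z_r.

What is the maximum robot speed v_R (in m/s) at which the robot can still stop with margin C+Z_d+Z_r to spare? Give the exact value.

collect terms ⇒ (1/4)·v_R² + (9/20)·v_R + (-9/10) = 0
  disc = (9/20)² − 4·(1/4)·(-9/10) = 441/400 ; √disc = 21/20
  v_R = (−(9/20) + 21/20) / (2·(1/4)) = 6/5 m/s
check:
braking lasts T_s = (6/5)/2 = 0.6000 s
robot covers v_R·T_r = 1.2000·0.2500 = 0.3000 m before braking
braking distance = 1.2000²/(2·2.0000) = 0.3600 m
human closes 0.4000·0.8500 = 0.3400 m
margins: 0.1200+0.1000+0.0300 = 0.2500 m
sum ≈ 0.3000+0.3600+0.3400+0.2500 ≈ 1.2500 m = S ✓

v_R_max = 6/5 m/s = 1.2000 m/s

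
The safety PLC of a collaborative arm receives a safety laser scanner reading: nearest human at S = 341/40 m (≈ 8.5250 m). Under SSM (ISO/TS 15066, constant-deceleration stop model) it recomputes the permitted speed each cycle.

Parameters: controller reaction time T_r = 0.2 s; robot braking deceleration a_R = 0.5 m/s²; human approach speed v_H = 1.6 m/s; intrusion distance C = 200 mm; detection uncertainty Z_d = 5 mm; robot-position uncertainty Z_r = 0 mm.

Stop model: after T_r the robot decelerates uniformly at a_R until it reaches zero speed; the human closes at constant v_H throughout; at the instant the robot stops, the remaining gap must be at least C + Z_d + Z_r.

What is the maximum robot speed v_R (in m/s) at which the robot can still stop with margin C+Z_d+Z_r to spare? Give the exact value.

v_R_max = 8/5 m/s = 1.6000 m/s

quadratic (1)·v² + (17/5)·v + (-8) = 0
  disc = (17/5)² − 4·(1)·(-8) = 1089/25 ; √disc = 33/5
  v_R = (−(17/5) + 33/5) / (2·(1)) = 8/5 m/s
check:
stop time T_s = (8/5)/(1/2) = 3.2000 s
reaction-phase robot travel = 1.6000·0.2000 = 0.3200 m
robot covers 1.6000·3.2000 − ½·0.5000·3.2000² = 2.5600 m while stopping
human over T_r+T_s: 1.6000·(0.2000+3.2000) = 5.4400 m
C+Z_d+Z_r = 0.2000+0.0050+0.0000 = 0.2050 m
sum ≈ 0.3200+2.5600+5.4400+0.2050 ≈ 8.5250 m = S ✓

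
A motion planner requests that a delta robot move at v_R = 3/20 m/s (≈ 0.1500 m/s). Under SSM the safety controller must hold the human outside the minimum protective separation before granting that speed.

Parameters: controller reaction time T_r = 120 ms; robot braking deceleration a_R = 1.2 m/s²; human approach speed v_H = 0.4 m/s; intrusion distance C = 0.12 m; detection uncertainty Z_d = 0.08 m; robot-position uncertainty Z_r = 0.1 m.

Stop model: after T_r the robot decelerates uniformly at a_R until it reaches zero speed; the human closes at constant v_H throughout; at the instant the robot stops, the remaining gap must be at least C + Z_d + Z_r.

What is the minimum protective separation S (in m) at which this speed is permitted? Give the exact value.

stop time T_s = (3/20)/(6/5) = 0.1250 s
reaction-phase robot travel = 0.1500·0.1200 = 0.0180 m
robot covers 0.1500·0.1250 − ½·1.2000·0.1250² = 0.0094 m while stopping
human closes 0.4000·0.2450 = 0.0980 m
margins: 0.1200+0.0800+0.1000 = 0.3000 m
S_min ≈ 0.0180+0.0094+0.0980+0.3000  ⇒  S_min = 3403/8000 m

S_min = 3403/8000 m = 0.4254 m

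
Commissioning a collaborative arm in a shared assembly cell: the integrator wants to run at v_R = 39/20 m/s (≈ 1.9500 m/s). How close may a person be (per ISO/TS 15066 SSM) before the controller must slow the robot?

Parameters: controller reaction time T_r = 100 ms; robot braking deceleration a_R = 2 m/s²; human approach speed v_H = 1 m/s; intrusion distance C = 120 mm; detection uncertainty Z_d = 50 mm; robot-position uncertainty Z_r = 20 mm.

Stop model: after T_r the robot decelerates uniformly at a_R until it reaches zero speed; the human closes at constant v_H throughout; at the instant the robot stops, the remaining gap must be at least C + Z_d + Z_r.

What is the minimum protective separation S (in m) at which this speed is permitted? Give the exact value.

S_min = 3857/1600 m = 2.4106 m

stop time T_s = (39/20)/2 = 0.9750 s
robot in T_r: 1.9500·0.1000 = 0.1950 m
robot under decel: 1.9500²/(2·2.0000) = 0.9506 m
human closes 1.0000·1.0750 = 1.0750 m
C+Z_d+Z_r = 0.1200+0.0500+0.0200 = 0.1900 m
S_min ≈ 0.1950+0.9506+1.0750+0.1900  ⇒  S_min = 3857/1600 m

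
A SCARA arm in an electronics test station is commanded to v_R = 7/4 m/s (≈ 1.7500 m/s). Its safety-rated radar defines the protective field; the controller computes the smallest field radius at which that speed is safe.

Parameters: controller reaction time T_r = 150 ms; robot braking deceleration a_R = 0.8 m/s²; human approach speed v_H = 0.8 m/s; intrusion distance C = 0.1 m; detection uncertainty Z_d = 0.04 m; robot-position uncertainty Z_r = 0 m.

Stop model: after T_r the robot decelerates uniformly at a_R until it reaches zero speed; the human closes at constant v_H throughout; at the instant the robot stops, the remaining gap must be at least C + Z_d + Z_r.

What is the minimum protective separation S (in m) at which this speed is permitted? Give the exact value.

stop time T_s = (7/4)/(4/5) = 2.1875 s
reaction-phase robot travel = 1.7500·0.1500 = 0.2625 m
robot covers 1.7500·2.1875 − ½·0.8000·2.1875² = 1.9141 m while stopping
person approaches 0.8000·(0.1500+2.1875) = 1.8700 m
C+Z_d+Z_r = 0.1000+0.0400+0.0000 = 0.1400 m
S_min ≈ 0.2625+1.9141+1.8700+0.1400  ⇒  S_min = 13397/3200 m

S_min = 13397/3200 m = 4.1866 m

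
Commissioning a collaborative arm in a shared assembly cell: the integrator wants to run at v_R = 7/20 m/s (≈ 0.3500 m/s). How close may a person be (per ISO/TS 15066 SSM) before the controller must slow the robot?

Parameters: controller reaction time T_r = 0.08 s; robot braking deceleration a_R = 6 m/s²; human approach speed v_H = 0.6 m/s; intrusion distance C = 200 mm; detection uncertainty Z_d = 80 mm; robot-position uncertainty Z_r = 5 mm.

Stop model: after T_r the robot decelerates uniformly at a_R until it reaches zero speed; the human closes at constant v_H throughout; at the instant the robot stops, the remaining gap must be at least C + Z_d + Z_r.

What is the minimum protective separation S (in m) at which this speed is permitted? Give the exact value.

T_s = v_R/a_R = (7/20)/6 = 0.0583 s
robot covers v_R·T_r = 0.3500·0.0800 = 0.0280 m before braking
robot under decel: 0.3500²/(2·6.0000) = 0.0102 m
human over T_r+T_s: 0.6000·(0.0800+0.0583) = 0.0830 m
C+Z_d+Z_r = 0.2000+0.0800+0.0050 = 0.2850 m
S_min ≈ 0.0280+0.0102+0.0830+0.2850  ⇒  S_min = 9749/24000 m

S_min = 9749/24000 m = 0.4062 m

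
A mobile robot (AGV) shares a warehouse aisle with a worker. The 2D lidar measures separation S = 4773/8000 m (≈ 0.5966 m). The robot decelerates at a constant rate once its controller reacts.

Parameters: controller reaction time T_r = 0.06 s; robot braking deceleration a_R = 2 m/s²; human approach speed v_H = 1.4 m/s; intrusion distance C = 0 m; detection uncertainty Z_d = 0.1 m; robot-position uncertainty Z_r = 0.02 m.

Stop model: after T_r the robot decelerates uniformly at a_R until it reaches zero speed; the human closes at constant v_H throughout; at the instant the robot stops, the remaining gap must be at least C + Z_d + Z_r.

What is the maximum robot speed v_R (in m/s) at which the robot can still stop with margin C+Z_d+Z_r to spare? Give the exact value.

collect terms ⇒ (1/4)·v_R² + (19/25)·v_R + (-3141/8000) = 0
  disc = (19/25)² − 4·(1/4)·(-3141/8000) = 38809/40000 ; √disc = 197/200
  v_R = (−(19/25) + 197/200) / (2·(1/4)) = 9/20 m/s
check:
T_s = v_R/a_R = (9/20)/2 = 0.2250 s
robot in T_r: 0.4500·0.0600 = 0.0270 m
robot covers 0.4500·0.2250 − ½·2.0000·0.2250² = 0.0506 m while stopping
human closes 1.4000·0.2850 = 0.3990 m
residual clearance needed = 0.0000+0.1000+0.0200 = 0.1200 m
sum ≈ 0.0270+0.0506+0.3990+0.1200 ≈ 0.5966 m = S ✓

v_R_max = 9/20 m/s = 0.4500 m/s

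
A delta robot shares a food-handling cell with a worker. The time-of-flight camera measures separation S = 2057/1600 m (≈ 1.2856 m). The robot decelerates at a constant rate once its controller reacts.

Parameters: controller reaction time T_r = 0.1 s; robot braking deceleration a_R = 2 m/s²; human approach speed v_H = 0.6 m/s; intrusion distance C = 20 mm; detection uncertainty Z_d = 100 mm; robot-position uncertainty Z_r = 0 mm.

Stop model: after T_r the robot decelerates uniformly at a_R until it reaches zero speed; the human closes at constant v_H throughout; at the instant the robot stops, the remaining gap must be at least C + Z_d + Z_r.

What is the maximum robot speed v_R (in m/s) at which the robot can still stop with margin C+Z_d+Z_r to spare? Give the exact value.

v_R_max = 29/20 m/s = 1.4500 m/s

at the boundary: (1/4)·v² + (2/5)·v + (-1769/1600) = 0
  disc = (2/5)² − 4·(1/4)·(-1769/1600) = 81/64 ; √disc = 9/8
  v_R = (−(2/5) + 9/8) / (2·(1/4)) = 29/20 m/s
check:
T_s = v_R/a_R = (29/20)/2 = 0.7250 s
robot in T_r: 1.4500·0.1000 = 0.1450 m
braking distance = 1.4500²/(2·2.0000) = 0.5256 m
human over T_r+T_s: 0.6000·(0.1000+0.7250) = 0.4950 m
margins: 0.0200+0.1000+0.0000 = 0.1200 m
sum ≈ 0.1450+0.5256+0.4950+0.1200 ≈ 1.2856 m = S ✓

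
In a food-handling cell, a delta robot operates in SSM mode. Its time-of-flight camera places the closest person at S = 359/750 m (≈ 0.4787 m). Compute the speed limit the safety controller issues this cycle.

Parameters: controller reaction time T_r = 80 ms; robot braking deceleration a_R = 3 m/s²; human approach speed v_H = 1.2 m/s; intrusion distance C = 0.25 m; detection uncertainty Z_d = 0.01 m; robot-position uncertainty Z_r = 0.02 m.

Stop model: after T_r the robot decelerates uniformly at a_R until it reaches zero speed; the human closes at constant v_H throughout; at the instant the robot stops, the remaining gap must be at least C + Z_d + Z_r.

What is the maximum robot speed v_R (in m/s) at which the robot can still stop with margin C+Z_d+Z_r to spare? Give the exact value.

v_R_max = 1/5 m/s = 0.2000 m/s

quadratic (1/6)·v² + (12/25)·v + (-77/750) = 0
  disc = (12/25)² − 4·(1/6)·(-77/750) = 1681/5625 ; √disc = 41/75
  v_R = (−(12/25) + 41/75) / (2·(1/6)) = 1/5 m/s
check:
T_s = v_R/a_R = (1/5)/3 = 0.0667 s
reaction-phase robot travel = 0.2000·0.0800 = 0.0160 m
braking distance = 0.2000²/(2·3.0000) = 0.0067 m
person approaches 1.2000·(0.0800+0.0667) = 0.1760 m
residual clearance needed = 0.2500+0.0100+0.0200 = 0.2800 m
sum ≈ 0.0160+0.0067+0.1760+0.2800 ≈ 0.4787 m = S ✓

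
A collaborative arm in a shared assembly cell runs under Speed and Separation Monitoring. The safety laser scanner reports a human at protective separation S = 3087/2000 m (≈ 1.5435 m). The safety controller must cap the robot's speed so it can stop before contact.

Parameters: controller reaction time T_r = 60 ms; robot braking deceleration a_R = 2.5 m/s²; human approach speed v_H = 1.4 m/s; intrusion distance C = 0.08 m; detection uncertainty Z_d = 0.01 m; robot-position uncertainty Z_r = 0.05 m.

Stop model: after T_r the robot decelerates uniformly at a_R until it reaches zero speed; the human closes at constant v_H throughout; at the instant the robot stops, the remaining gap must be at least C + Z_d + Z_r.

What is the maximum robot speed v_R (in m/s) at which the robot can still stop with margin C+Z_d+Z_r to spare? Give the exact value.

v_R_max = 29/20 m/s = 1.4500 m/s

collect terms ⇒ (1/5)·v_R² + (31/50)·v_R + (-2639/2000) = 0
  disc = (31/50)² − 4·(1/5)·(-2639/2000) = 36/25 ; √disc = 6/5
  v_R = (−(31/50) + 6/5) / (2·(1/5)) = 29/20 m/s
check:
braking lasts T_s = (29/20)/(5/2) = 0.5800 s
robot in T_r: 1.4500·0.0600 = 0.0870 m
braking distance = 1.4500²/(2·2.5000) = 0.4205 m
human over T_r+T_s: 1.4000·(0.0600+0.5800) = 0.8960 m
residual clearance needed = 0.0800+0.0100+0.0500 = 0.1400 m
sum ≈ 0.0870+0.4205+0.8960+0.1400 ≈ 1.5435 m = S ✓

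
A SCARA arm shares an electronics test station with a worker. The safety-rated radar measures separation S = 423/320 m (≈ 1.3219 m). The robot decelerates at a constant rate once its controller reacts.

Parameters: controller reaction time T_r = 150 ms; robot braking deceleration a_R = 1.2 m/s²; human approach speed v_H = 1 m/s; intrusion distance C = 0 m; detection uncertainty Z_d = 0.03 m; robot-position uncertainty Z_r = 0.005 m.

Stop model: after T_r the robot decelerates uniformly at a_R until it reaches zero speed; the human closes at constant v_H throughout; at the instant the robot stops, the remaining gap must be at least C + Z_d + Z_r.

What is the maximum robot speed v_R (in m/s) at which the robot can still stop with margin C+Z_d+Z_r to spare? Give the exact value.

v_R_max = 17/20 m/s = 0.8500 m/s

at the boundary: (5/12)·v² + (59/60)·v + (-1819/1600) = 0
  disc = (59/60)² − 4·(5/12)·(-1819/1600) = 41209/14400 ; √disc = 203/120
  v_R = (−(59/60) + 203/120) / (2·(5/12)) = 17/20 m/s
check:
braking lasts T_s = (17/20)/(6/5) = 0.7083 s
robot in T_r: 0.8500·0.1500 = 0.1275 m
robot covers 0.8500·0.7083 − ½·1.2000·0.7083² = 0.3010 m while stopping
human closes 1.0000·0.8583 = 0.8583 m
margins: 0.0000+0.0300+0.0050 = 0.0350 m
sum ≈ 0.1275+0.3010+0.8583+0.0350 ≈ 1.3219 m = S ✓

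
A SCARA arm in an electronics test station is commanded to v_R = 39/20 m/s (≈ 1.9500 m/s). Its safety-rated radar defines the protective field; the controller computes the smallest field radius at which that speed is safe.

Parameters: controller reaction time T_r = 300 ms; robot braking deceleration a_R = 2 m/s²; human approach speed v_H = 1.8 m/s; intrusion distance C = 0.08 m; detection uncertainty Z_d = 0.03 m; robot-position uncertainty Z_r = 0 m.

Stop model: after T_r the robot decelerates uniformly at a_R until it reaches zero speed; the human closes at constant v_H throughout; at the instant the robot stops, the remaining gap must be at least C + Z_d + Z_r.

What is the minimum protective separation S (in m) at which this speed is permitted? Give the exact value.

S_min = 1261/320 m = 3.9406 m

braking lasts T_s = (39/20)/2 = 0.9750 s
reaction-phase robot travel = 1.9500·0.3000 = 0.5850 m
robot covers 1.9500·0.9750 − ½·2.0000·0.9750² = 0.9506 m while stopping
person approaches 1.8000·(0.3000+0.9750) = 2.2950 m
margins: 0.0800+0.0300+0.0000 = 0.1100 m
S_min ≈ 0.5850+0.9506+2.2950+0.1100  ⇒  S_min = 1261/320 m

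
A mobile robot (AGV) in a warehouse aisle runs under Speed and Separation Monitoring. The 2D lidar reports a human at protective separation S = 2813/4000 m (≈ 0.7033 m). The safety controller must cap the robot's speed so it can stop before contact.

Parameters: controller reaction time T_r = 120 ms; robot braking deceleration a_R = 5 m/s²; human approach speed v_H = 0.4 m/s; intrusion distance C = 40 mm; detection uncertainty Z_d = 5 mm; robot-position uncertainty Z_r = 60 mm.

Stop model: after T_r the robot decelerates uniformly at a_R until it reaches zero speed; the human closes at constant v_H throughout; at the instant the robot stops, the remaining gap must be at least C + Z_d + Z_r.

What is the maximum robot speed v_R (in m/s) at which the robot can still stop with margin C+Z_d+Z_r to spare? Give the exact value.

at the boundary: (1/10)·v² + (1/5)·v + (-2201/4000) = 0
  disc = (1/5)² − 4·(1/10)·(-2201/4000) = 2601/10000 ; √disc = 51/100
  v_R = (−(1/5) + 51/100) / (2·(1/10)) = 31/20 m/s
check:
braking lasts T_s = (31/20)/5 = 0.3100 s
robot covers v_R·T_r = 1.5500·0.1200 = 0.1860 m before braking
robot covers 1.5500·0.3100 − ½·5.0000·0.3100² = 0.2402 m while stopping
person approaches 0.4000·(0.1200+0.3100) = 0.1720 m
residual clearance needed = 0.0400+0.0050+0.0600 = 0.1050 m
sum ≈ 0.1860+0.2402+0.1720+0.1050 ≈ 0.7033 m = S ✓

v_R_max = 31/20 m/s = 1.5500 m/s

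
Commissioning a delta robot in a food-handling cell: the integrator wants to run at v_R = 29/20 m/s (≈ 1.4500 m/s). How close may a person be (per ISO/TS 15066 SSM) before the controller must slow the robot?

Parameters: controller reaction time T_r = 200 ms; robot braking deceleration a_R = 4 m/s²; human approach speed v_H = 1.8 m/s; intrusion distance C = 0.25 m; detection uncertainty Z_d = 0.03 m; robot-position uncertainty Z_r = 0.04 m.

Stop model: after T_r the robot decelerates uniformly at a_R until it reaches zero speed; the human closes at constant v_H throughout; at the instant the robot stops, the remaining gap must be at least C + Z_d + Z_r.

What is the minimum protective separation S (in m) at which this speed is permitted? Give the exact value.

braking lasts T_s = (29/20)/4 = 0.3625 s
robot covers v_R·T_r = 1.4500·0.2000 = 0.2900 m before braking
braking distance = 1.4500²/(2·4.0000) = 0.2628 m
human closes 1.8000·0.5625 = 1.0125 m
margins: 0.2500+0.0300+0.0400 = 0.3200 m
S_min ≈ 0.2900+0.2628+1.0125+0.3200  ⇒  S_min = 6033/3200 m

S_min = 6033/3200 m = 1.8853 m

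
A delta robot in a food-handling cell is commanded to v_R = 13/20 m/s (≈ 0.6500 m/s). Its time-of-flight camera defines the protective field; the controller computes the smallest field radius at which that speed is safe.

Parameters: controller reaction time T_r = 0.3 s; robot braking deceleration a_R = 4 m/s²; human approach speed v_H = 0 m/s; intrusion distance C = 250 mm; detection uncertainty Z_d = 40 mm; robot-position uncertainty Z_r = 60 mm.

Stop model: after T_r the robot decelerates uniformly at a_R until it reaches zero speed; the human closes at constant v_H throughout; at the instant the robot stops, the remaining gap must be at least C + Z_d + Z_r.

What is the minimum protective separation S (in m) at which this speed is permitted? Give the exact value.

braking lasts T_s = (13/20)/4 = 0.1625 s
robot in T_r: 0.6500·0.3000 = 0.1950 m
robot under decel: 0.6500²/(2·4.0000) = 0.0528 m
human closes 0.0000·0.4625 = 0.0000 m
residual clearance needed = 0.2500+0.0400+0.0600 = 0.3500 m
S_min ≈ 0.1950+0.0528+0.0000+0.3500  ⇒  S_min = 1913/3200 m

S_min = 1913/3200 m = 0.5978 m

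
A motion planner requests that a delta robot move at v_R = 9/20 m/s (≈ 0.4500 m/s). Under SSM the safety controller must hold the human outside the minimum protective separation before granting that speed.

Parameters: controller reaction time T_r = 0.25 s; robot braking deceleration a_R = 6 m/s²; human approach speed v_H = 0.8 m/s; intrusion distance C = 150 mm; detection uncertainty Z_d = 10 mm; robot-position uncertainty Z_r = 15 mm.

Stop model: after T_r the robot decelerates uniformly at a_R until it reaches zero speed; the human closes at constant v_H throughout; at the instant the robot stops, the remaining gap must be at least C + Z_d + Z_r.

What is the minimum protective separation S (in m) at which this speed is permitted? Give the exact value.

S_min = 903/1600 m = 0.5644 m

braking lasts T_s = (9/20)/6 = 0.0750 s
robot covers v_R·T_r = 0.4500·0.2500 = 0.1125 m before braking
robot under decel: 0.4500²/(2·6.0000) = 0.0169 m
human over T_r+T_s: 0.8000·(0.2500+0.0750) = 0.2600 m
residual clearance needed = 0.1500+0.0100+0.0150 = 0.1750 m
S_min ≈ 0.1125+0.0169+0.2600+0.1750  ⇒  S_min = 903/1600 m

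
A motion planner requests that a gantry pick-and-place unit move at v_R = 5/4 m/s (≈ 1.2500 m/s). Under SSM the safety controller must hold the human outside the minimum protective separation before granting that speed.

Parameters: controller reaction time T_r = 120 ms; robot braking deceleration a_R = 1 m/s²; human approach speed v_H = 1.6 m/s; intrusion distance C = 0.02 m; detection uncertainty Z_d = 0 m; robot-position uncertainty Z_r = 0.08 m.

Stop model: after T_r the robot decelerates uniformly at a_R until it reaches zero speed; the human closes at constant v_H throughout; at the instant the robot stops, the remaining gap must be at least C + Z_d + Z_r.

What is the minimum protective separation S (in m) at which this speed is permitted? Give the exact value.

S_min = 12893/4000 m = 3.2233 m

braking lasts T_s = (5/4)/1 = 1.2500 s
robot covers v_R·T_r = 1.2500·0.1200 = 0.1500 m before braking
robot covers 1.2500·1.2500 − ½·1.0000·1.2500² = 0.7812 m while stopping
person approaches 1.6000·(0.1200+1.2500) = 2.1920 m
margins: 0.0200+0.0000+0.0800 = 0.1000 m
S_min ≈ 0.1500+0.7812+2.1920+0.1000  ⇒  S_min = 12893/4000 m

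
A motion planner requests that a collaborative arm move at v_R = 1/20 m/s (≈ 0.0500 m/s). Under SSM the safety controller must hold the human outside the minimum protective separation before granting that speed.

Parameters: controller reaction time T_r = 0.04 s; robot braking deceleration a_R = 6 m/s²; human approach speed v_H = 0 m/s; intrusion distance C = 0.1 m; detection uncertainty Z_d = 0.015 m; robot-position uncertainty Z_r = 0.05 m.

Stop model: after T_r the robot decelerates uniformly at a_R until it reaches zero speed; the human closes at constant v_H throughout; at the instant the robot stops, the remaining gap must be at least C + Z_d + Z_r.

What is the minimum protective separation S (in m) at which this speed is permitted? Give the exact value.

braking lasts T_s = (1/20)/6 = 0.0083 s
reaction-phase robot travel = 0.0500·0.0400 = 0.0020 m
robot covers 0.0500·0.0083 − ½·6.0000·0.0083² = 0.0002 m while stopping
human closes 0.0000·0.0483 = 0.0000 m
margins: 0.1000+0.0150+0.0500 = 0.1650 m
S_min ≈ 0.0020+0.0002+0.0000+0.1650  ⇒  S_min = 4013/24000 m

S_min = 4013/24000 m = 0.1672 m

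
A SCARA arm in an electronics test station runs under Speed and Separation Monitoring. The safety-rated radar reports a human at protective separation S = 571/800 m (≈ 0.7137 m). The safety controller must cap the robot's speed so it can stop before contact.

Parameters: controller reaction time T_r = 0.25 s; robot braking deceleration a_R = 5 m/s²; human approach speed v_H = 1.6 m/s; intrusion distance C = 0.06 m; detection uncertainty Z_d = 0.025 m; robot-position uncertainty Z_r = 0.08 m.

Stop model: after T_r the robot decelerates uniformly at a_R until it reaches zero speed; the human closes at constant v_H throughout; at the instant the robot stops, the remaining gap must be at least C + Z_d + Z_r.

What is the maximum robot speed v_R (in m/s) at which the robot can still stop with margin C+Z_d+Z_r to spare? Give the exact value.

at the boundary: (1/10)·v² + (57/100)·v + (-119/800) = 0
  disc = (57/100)² − 4·(1/10)·(-119/800) = 961/2500 ; √disc = 31/50
  v_R = (−(57/100) + 31/50) / (2·(1/10)) = 1/4 m/s
check:
stop time T_s = (1/4)/5 = 0.0500 s
reaction-phase robot travel = 0.2500·0.2500 = 0.0625 m
robot under decel: 0.2500²/(2·5.0000) = 0.0063 m
person approaches 1.6000·(0.2500+0.0500) = 0.4800 m
margins: 0.0600+0.0250+0.0800 = 0.1650 m
sum ≈ 0.0625+0.0063+0.4800+0.1650 ≈ 0.7137 m = S ✓

v_R_max = 1/4 m/s = 0.2500 m/s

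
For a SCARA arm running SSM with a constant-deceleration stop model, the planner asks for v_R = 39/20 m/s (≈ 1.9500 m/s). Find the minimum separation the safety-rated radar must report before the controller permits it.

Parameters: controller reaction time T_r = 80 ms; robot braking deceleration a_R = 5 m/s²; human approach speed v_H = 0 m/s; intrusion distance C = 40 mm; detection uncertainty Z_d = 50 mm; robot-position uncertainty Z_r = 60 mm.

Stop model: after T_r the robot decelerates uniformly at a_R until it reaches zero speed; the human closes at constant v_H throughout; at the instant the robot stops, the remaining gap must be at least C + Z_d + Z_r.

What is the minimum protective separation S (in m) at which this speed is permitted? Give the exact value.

T_s = v_R/a_R = (39/20)/5 = 0.3900 s
reaction-phase robot travel = 1.9500·0.0800 = 0.1560 m
robot covers 1.9500·0.3900 − ½·5.0000·0.3900² = 0.3802 m while stopping
human closes 0.0000·0.4700 = 0.0000 m
margins: 0.0400+0.0500+0.0600 = 0.1500 m
S_min ≈ 0.1560+0.3802+0.0000+0.1500  ⇒  S_min = 549/800 m

S_min = 549/800 m = 0.6863 m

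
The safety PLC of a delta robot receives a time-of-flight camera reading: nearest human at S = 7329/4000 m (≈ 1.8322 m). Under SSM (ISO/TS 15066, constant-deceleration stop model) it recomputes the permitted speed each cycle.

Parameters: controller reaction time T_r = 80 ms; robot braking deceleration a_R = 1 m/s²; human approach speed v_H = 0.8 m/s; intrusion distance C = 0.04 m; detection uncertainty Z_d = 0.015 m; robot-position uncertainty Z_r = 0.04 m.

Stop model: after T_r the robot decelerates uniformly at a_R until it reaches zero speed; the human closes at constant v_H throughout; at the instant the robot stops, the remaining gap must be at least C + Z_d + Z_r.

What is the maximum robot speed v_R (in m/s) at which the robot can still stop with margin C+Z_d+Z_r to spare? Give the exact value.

collect terms ⇒ (1/2)·v_R² + (22/25)·v_R + (-6693/4000) = 0
  disc = (22/25)² − 4·(1/2)·(-6693/4000) = 41209/10000 ; √disc = 203/100
  v_R = (−(22/25) + 203/100) / (2·(1/2)) = 23/20 m/s
check:
T_s = v_R/a_R = (23/20)/1 = 1.1500 s
robot in T_r: 1.1500·0.0800 = 0.0920 m
braking distance = 1.1500²/(2·1.0000) = 0.6613 m
human closes 0.8000·1.2300 = 0.9840 m
margins: 0.0400+0.0150+0.0400 = 0.0950 m
sum ≈ 0.0920+0.6613+0.9840+0.0950 ≈ 1.8322 m = S ✓

v_R_max = 23/20 m/s = 1.1500 m/s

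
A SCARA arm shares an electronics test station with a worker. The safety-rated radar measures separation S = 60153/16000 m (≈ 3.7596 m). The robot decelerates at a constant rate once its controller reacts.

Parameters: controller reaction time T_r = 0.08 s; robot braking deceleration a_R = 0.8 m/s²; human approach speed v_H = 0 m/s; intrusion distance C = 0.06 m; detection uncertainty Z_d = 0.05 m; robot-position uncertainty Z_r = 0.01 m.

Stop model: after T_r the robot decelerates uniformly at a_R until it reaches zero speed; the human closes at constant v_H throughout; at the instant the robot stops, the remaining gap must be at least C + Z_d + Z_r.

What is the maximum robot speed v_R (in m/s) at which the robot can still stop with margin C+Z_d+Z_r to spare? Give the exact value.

at the boundary: (5/8)·v² + (2/25)·v + (-58233/16000) = 0
  disc = (2/25)² − 4·(5/8)·(-58233/16000) = 1456849/160000 ; √disc = 1207/400
  v_R = (−(2/25) + 1207/400) / (2·(5/8)) = 47/20 m/s
check:
braking lasts T_s = (47/20)/(4/5) = 2.9375 s
robot in T_r: 2.3500·0.0800 = 0.1880 m
robot covers 2.3500·2.9375 − ½·0.8000·2.9375² = 3.4516 m while stopping
human closes 0.0000·3.0175 = 0.0000 m
residual clearance needed = 0.0600+0.0500+0.0100 = 0.1200 m
sum ≈ 0.1880+3.4516+0.0000+0.1200 ≈ 3.7596 m = S ✓

v_R_max = 47/20 m/s = 2.3500 m/s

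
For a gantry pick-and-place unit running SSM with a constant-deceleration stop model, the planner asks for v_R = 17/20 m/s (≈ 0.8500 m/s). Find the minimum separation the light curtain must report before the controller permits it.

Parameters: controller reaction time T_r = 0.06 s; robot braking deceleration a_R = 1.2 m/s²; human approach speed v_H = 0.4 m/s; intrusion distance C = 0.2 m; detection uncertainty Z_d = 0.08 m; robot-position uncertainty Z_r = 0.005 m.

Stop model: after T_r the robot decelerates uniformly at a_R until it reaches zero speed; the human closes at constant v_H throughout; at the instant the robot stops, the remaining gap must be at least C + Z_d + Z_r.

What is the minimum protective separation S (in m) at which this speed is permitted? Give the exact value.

braking lasts T_s = (17/20)/(6/5) = 0.7083 s
robot covers v_R·T_r = 0.8500·0.0600 = 0.0510 m before braking
robot covers 0.8500·0.7083 − ½·1.2000·0.7083² = 0.3010 m while stopping
person approaches 0.4000·(0.0600+0.7083) = 0.3073 m
margins: 0.2000+0.0800+0.0050 = 0.2850 m
S_min ≈ 0.0510+0.3010+0.3073+0.2850  ⇒  S_min = 1511/1600 m

S_min = 1511/1600 m = 0.9444 m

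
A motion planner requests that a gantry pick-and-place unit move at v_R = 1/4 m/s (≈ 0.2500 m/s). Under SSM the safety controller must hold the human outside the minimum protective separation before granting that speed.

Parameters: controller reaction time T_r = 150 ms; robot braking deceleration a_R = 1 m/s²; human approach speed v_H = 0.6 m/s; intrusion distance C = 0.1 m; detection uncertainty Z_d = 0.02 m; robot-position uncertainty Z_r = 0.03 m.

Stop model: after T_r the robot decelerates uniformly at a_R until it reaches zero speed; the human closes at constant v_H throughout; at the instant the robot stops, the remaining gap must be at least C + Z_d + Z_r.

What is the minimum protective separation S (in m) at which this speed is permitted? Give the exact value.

S_min = 367/800 m = 0.4587 m

braking lasts T_s = (1/4)/1 = 0.2500 s
reaction-phase robot travel = 0.2500·0.1500 = 0.0375 m
braking distance = 0.2500²/(2·1.0000) = 0.0312 m
human closes 0.6000·0.4000 = 0.2400 m
residual clearance needed = 0.1000+0.0200+0.0300 = 0.1500 m
S_min ≈ 0.0375+0.0312+0.2400+0.1500  ⇒  S_min = 367/800 m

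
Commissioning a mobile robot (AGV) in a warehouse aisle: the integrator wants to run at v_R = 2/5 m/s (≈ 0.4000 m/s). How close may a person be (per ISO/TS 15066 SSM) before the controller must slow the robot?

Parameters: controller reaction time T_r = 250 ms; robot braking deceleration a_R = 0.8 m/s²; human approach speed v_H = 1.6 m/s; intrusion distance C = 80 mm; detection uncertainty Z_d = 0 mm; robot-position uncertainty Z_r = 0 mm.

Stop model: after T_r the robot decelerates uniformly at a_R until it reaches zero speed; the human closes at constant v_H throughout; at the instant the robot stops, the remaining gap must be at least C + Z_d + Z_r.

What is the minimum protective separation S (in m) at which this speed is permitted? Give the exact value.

S_min = 37/25 m = 1.4800 m

T_s = v_R/a_R = (2/5)/(4/5) = 0.5000 s
robot covers v_R·T_r = 0.4000·0.2500 = 0.1000 m before braking
braking distance = 0.4000²/(2·0.8000) = 0.1000 m
human closes 1.6000·0.7500 = 1.2000 m
C+Z_d+Z_r = 0.0800+0.0000+0.0000 = 0.0800 m
S_min ≈ 0.1000+0.1000+1.2000+0.0800  ⇒  S_min = 37/25 m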